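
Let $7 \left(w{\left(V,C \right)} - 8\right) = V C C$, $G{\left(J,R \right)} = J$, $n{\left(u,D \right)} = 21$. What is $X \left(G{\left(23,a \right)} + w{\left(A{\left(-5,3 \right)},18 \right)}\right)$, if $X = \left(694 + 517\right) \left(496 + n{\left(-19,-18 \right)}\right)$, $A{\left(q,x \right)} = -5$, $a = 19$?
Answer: $-125485723$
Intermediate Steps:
$w{\left(V,C \right)} = 8 + \frac{V C^{2}}{7}$ ($w{\left(V,C \right)} = 8 + \frac{V C C}{7} = 8 + \frac{C V C}{7} = 8 + \frac{V C^{2}}{7}$)
$X = 626087$ ($X = \left(694 + 517\right) \left(496 + 21\right) = 1211 \cdot 517 = 626087$)
$X \left(G{\left(23,a \right)} + w{\left(A{\left(-5,3 \right)},18 \right)}\right) = 626087 \left(23 + \left(8 + \frac{1}{7} \left(-5\right) 18^{2}\right)\right) = 626087 \left(23 + \left(8 + \frac{1}{7} \left(-5\right) 324\right)\right) = 626087 \left(23 + \left(8 - \frac{1620}{7}\right)\right) = 626087 \left(23 - \frac{1564}{7}\right) = 626087 \left(- \frac{1403}{7}\right) = -125485723$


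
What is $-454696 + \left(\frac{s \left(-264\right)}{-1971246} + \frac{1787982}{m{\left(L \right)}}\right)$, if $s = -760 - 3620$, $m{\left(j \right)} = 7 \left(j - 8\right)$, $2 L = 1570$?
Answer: $- \frac{38663123417482}{85092119} \approx -4.5437 \cdot 10^{5}$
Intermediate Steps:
$L = 785$ ($L = \frac{1}{2} \cdot 1570 = 785$)
$m{\left(j \right)} = -56 + 7 j$ ($m{\left(j \right)} = 7 \left(-8 + j\right) = -56 + 7 j$)
$s = -4380$
$-454696 + \left(\frac{s \left(-264\right)}{-1971246} + \frac{1787982}{m{\left(L \right)}}\right) = -454696 + \left(\frac{\left(-4380\right) \left(-264\right)}{-1971246} + \frac{1787982}{-56 + 7 \cdot 785}\right) = -454696 + \left(1156320 \left(- \frac{1}{1971246}\right) + \frac{1787982}{-56 + 5495}\right) = -454696 - \left(\frac{192720}{328541} - \frac{1787982}{5439}\right) = -454696 + \left(- \frac{192720}{328541} + 1787982 \cdot \frac{1}{5439}\right) = -454696 + \left(- \frac{192720}{328541} + \frac{85142}{259}\right) = -454696 + \frac{27922723342}{85092119} = - \frac{38663123417482}{85092119}$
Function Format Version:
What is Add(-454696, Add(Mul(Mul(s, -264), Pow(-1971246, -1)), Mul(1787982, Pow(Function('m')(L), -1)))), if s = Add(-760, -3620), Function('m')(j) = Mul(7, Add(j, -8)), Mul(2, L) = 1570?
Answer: Rational(-38663123417482, 85092119) ≈ -4.5437e+5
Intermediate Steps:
L = 785 (L = Mul(Rational(1, 2), 1570) = 785)
Function('m')(j) = Add(-56, Mul(7, j)) (Function('m')(j) = Mul(7, Add(-8, j)) = Add(-56, Mul(7, j)))
s = -4380
Add(-454696, Add(Mul(Mul(s, -264), Pow(-1971246, -1)), Mul(1787982, Pow(Function('m')(L), -1)))) = Add(-454696, Add(Mul(Mul(-4380, -264), Pow(-1971246, -1)), Mul(1787982, Pow(Add(-56, Mul(7, 785)), -1)))) = Add(-454696, Add(Mul(1156320, Rational(-1, 1971246)), Mul(1787982, Pow(Add(-56, 5495), -1)))) = Add(-454696, Add(Rational(-192720, 328541), Mul(1787982, Pow(5439, -1)))) = Add(-454696, Add(Rational(-192720, 328541), Mul(1787982, Rational(1, 5439)))) = Add(-454696, Add(Rational(-192720, 328541), Rational(85142, 259))) = Add(-454696, Rational(27922723342, 85092119)) = Rational(-38663123417482, 85092119)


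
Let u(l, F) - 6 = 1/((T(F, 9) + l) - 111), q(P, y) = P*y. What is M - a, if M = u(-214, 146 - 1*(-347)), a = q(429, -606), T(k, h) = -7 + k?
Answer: 41856781/161 ≈ 2.5998e+5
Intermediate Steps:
a = -259974 (a = 429*(-606) = -259974)
u(l, F) = 6 + 1/(-118 + F + l) (u(l, F) = 6 + 1/(((-7 + F) + l) - 111) = 6 + 1/((-7 + F + l) - 111) = 6 + 1/(-118 + F + l))
M = 967/161 (M = (-707 + 6*(146 - 1*(-347)) + 6*(-214))/(-118 + (146 - 1*(-347)) - 214) = (-707 + 6*(146 + 347) - 1284)/(-118 + (146 + 347) - 214) = (-707 + 6*493 - 1284)/(-118 + 493 - 214) = (-707 + 2958 - 1284)/161 = (1/161)*967 = 967/161 ≈ 6.0062)
M - a = 967/161 - 1*(-259974) = 967/161 + 259974 = 41856781/161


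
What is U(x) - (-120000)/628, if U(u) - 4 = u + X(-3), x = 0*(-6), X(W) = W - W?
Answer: 30628/157 ≈ 195.08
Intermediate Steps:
X(W) = 0
x = 0
U(u) = 4 + u (U(u) = 4 + (u + 0) = 4 + u)
U(x) - (-120000)/628 = (4 + 0) - (-120000)/628 = 4 - (-120000)/628 = 4 - 80*(-375/157) = 4 + 30000/157 = 30628/157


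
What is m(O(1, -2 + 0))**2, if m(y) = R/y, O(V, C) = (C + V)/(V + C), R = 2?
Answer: 4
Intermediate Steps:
O(V, C) = 1 (O(V, C) = (C + V)/(C + V) = 1)
m(y) = 2/y
m(O(1, -2 + 0))**2 = (2/1)**2 = (2*1)**2 = 2**2 = 4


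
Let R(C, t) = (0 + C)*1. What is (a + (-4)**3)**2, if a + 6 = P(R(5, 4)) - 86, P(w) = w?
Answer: 22801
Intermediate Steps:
R(C, t) = C (R(C, t) = C*1 = C)
a = -87 (a = -6 + (5 - 86) = -6 - 81 = -87)
(a + (-4)**3)**2 = (-87 + (-4)**3)**2 = (-87 - 64)**2 = (-151)**2 = 22801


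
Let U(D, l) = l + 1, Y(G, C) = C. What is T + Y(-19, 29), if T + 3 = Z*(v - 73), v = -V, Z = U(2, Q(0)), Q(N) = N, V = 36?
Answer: -83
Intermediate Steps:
U(D, l) = 1 + l
Z = 1 (Z = 1 + 0 = 1)
v = -36 (v = -1*36 = -36)
T = -112 (T = -3 + 1*(-36 - 73) = -3 + 1*(-109) = -3 - 109 = -112)
T + Y(-19, 29) = -112 + 29 = -83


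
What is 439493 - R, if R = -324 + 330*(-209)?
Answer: 508787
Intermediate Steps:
R = -69294 (R = -324 - 68970 = -69294)
439493 - R = 439493 - 1*(-69294) = 439493 + 69294 = 508787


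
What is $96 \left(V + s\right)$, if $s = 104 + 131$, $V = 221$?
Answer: $43776$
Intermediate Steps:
$s = 235$
$96 \left(V + s\right) = 96 \left(221 + 235\right) = 96 \cdot 456 = 43776$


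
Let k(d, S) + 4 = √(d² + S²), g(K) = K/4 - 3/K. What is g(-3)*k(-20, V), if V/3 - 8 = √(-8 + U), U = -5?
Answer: -1 + √(859 + 144*I*√13)/4 ≈ 6.6295 + 2.1266*I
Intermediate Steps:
g(K) = -3/K + K/4 (g(K) = K*(¼) - 3/K = K/4 - 3/K = -3/K + K/4)
V = 24 + 3*I*√13 (V = 24 + 3*√(-8 - 5) = 24 + 3*√(-13) = 24 + 3*(I*√13) = 24 + 3*I*√13 ≈ 24.0 + 10.817*I)
k(d, S) = -4 + √(S² + d²) (k(d, S) = -4 + √(d² + S²) = -4 + √(S² + d²))
g(-3)*k(-20, V) = (-3/(-3) + (¼)*(-3))*(-4 + √((24 + 3*I*√13)² + (-20)²)) = (-3*(-⅓) - ¾)*(-4 + √((24 + 3*I*√13)² + 400)) = (1 - ¾)*(-4 + √(400 + (24 + 3*I*√13)²)) = (-4 + √(400 + (24 + 3*I*√13)²))/4 = -1 + √(400 + (24 + 3*I*√13)²)/4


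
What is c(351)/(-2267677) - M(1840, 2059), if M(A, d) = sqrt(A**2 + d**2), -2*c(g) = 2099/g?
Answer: 2099/1591909254 - sqrt(7625081) ≈ -2761.4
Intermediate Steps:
c(g) = -2099/(2*g)
c(351)/(-2267677) - M(1840, 2059) = -2099/2/351/(-2267677) - sqrt(1840**2 + 2059**2) = -2099/2*1/351*(-1/2267677) - sqrt(3385600 + 4239481) = -2099/702*(-1/2267677) - sqrt(7625081) = 2099/1591909254 - sqrt(7625081)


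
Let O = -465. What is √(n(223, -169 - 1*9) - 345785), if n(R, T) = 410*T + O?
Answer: I*√419230 ≈ 647.48*I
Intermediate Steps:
n(R, T) = -465 + 410*T (n(R, T) = 410*T - 465 = -465 + 410*T)
√(n(223, -169 - 1*9) - 345785) = √((-465 + 410*(-169 - 1*9)) - 345785) = √((-465 + 410*(-169 - 9)) - 345785) = √((-465 + 410*(-178)) - 345785) = √((-465 - 72980) - 345785) = √(-73445 - 345785) = √(-419230) = I*√419230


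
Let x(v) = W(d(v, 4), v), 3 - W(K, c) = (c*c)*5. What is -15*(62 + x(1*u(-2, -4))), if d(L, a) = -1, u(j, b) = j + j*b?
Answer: 1725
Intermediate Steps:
u(j, b) = j + b*j
W(K, c) = 3 - 5*c**2 (W(K, c) = 3 - c*c*5 = 3 - c**2*5 = 3 - 5*c**2)
x(v) = 3 - 5*v**2
-15*(62 + x(1*u(-2, -4))) = -15*(62 + (3 - 5*4*(1 - 4)**2)) = -15*(62 + (3 - 5*(1*(-2*(-3)))**2)) = -15*(62 + (3 - 5*(1*6)**2)) = -15*(62 + (3 - 5*6**2)) = -15*(62 + (3 - 5*36)) = -15*(62 + (3 - 180)) = -15*(62 - 177) = -15*(-115) = 1725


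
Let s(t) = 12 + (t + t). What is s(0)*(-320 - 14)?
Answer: -4008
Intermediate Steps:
s(t) = 12 + 2*t
s(0)*(-320 - 14) = (12 + 2*0)*(-320 - 14) = (12 + 0)*(-334) = 12*(-334) = -4008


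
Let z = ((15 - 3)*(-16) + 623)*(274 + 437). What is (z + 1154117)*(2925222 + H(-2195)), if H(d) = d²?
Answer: 11309461351826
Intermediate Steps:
z = 306441 (z = (12*(-16) + 623)*711 = (-192 + 623)*711 = 431*711 = 306441)
(z + 1154117)*(2925222 + H(-2195)) = (306441 + 1154117)*(2925222 + (-2195)²) = 1460558*(2925222 + 4818025) = 1460558*7743247 = 11309461351826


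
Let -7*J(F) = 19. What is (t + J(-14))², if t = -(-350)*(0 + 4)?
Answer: 95667961/49 ≈ 1.9524e+6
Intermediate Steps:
J(F) = -19/7 (J(F) = -⅐*19 = -19/7)
t = 1400 (t = -(-350)*4 = -70*(-20) = 1400)
(t + J(-14))² = (1400 - 19/7)² = (9781/7)² = 95667961/49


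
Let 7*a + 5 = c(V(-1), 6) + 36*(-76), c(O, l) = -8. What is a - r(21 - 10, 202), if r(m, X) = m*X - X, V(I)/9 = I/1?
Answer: -16889/7 ≈ -2412.7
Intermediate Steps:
V(I) = 9*I (V(I) = 9*(I/1) = 9*(I*1) = 9*I)
r(m, X) = -X + X*m (r(m, X) = X*m - X = -X + X*m)
a = -2749/7 (a = -5/7 + (-8 + 36*(-76))/7 = -5/7 + (-8 - 2736)/7 = -5/7 + (⅐)*(-2744) = -5/7 - 392 = -2749/7 ≈ -392.71)
a - r(21 - 10, 202) = -2749/7 - 202*(-1 + (21 - 10)) = -2749/7 - 202*(-1 + 11) = -2749/7 - 202*10 = -2749/7 - 1*2020 = -2749/7 - 2020 = -16889/7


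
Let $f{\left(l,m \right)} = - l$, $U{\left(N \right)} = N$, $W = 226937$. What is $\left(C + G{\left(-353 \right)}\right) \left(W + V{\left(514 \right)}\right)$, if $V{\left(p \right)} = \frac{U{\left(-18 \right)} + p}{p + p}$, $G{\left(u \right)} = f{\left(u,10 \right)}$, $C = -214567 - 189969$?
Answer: $- \frac{23573138028739}{257} \approx -9.1724 \cdot 10^{10}$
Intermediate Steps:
$C = -404536$ ($C = -214567 - 189969 = -404536$)
$G{\left(u \right)} = - u$
$V{\left(p \right)} = \frac{-18 + p}{2 p}$ ($V{\left(p \right)} = \frac{-18 + p}{p + p} = \frac{-18 + p}{2 p}$)
$\left(C + G{\left(-353 \right)}\right) \left(W + V{\left(514 \right)}\right) = \left(-404536 - -353\right) \left(226937 + \frac{-18 + 514}{2 \cdot 514}\right) = \left(-404536 + 353\right) \left(226937 + \frac{1}{2} \cdot \frac{1}{514} \cdot 496\right) = - 404183 \left(226937 + \frac{124}{257}\right) = \left(-404183\right) \frac{58322933}{257} = - \frac{23573138028739}{257}$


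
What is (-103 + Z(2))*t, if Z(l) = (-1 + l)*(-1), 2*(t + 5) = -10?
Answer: 1040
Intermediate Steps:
t = -10 (t = -5 + (1/2)*(-10) = -5 - 5 = -10)
Z(l) = 1 - l
(-103 + Z(2))*t = (-103 + (1 - 1*2))*(-10) = (-103 + (1 - 2))*(-10) = (-103 - 1)*(-10) = -104*(-10) = 1040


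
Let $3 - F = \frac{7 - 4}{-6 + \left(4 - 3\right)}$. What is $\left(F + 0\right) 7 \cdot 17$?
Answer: $\frac{2142}{5} \approx 428.4$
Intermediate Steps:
$F = \frac{18}{5}$ ($F = 3 - \frac{7 - 4}{-6 + \left(4 - 3\right)} = 3 - \frac{3}{-6 + \left(4 - 3\right)} = 3 - \frac{3}{-6 + 1} = 3 - \frac{3}{-5} = 3 - 3 \left(- \frac{1}{5}\right) = 3 - - \frac{3}{5} = 3 + \frac{3}{5} = \frac{18}{5} \approx 3.6$)
$\left(F + 0\right) 7 \cdot 17 = \left(\frac{18}{5} + 0\right) 7 \cdot 17 = \frac{18}{5} \cdot 7 \cdot 17 = \frac{126}{5} \cdot 17 = \frac{2142}{5}$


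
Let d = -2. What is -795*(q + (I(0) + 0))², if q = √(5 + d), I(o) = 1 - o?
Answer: -3180 - 1590*√3 ≈ -5934.0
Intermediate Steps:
q = √3 (q = √(5 - 2) = √3 ≈ 1.7320)
-795*(q + (I(0) + 0))² = -795*(√3 + ((1 - 1*0) + 0))² = -795*(√3 + ((1 + 0) + 0))² = -795*(√3 + (1 + 0))² = -795*(√3 + 1)² = -795*(1 + √3)²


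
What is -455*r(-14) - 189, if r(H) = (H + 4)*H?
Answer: -63889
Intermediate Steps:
r(H) = H*(4 + H) (r(H) = (4 + H)*H = H*(4 + H))
-455*r(-14) - 189 = -(-6370)*(4 - 14) - 189 = -(-6370)*(-10) - 189 = -455*140 - 189 = -63700 - 189 = -63889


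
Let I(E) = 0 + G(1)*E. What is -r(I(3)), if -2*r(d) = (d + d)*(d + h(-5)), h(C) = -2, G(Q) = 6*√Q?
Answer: 288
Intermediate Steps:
I(E) = 6*E (I(E) = 0 + (6*√1)*E = 0 + (6*1)*E = 0 + 6*E = 6*E)
r(d) = -d*(-2 + d) (r(d) = -(d + d)*(d - 2)/2 = -2*d*(-2 + d)/2 = -d*(-2 + d))
-r(I(3)) = -6*3*(2 - 6*3) = -18*(2 - 1*18) = -18*(2 - 18) = -18*(-16) = -1*(-288) = 288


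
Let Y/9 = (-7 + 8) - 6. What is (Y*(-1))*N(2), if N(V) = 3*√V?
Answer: 135*√2 ≈ 190.92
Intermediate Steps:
Y = -45 (Y = 9*((-7 + 8) - 6) = 9*(1 - 6) = 9*(-5) = -45)
(Y*(-1))*N(2) = (-45*(-1))*(3*√2) = 45*(3*√2) = 135*√2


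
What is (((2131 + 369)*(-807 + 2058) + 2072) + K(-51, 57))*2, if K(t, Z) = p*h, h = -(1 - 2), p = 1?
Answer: 6259146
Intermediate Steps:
h = 1 (h = -1*(-1) = 1)
K(t, Z) = 1 (K(t, Z) = 1*1 = 1)
(((2131 + 369)*(-807 + 2058) + 2072) + K(-51, 57))*2 = (((2131 + 369)*(-807 + 2058) + 2072) + 1)*2 = ((2500*1251 + 2072) + 1)*2 = ((3127500 + 2072) + 1)*2 = (3129572 + 1)*2 = 3129573*2 = 6259146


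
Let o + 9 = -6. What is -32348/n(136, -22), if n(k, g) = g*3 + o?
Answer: 32348/81 ≈ 399.36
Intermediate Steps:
o = -15 (o = -9 - 6 = -15)
n(k, g) = -15 + 3*g (n(k, g) = g*3 - 15 = 3*g - 15 = -15 + 3*g)
-32348/n(136, -22) = -32348/(-15 + 3*(-22)) = -32348/(-15 - 66) = -32348/(-81) = -32348*(-1/81) = 32348/81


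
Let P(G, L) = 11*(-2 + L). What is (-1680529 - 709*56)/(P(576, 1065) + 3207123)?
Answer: -1720233/3218816 ≈ -0.53443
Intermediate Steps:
P(G, L) = -22 + 11*L
(-1680529 - 709*56)/(P(576, 1065) + 3207123) = (-1680529 - 709*56)/((-22 + 11*1065) + 3207123) = (-1680529 - 39704)/((-22 + 11715) + 3207123) = -1720233/(11693 + 3207123) = -1720233/3218816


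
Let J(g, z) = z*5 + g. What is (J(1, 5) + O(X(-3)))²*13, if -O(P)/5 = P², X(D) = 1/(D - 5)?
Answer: 35779653/4096 ≈ 8735.3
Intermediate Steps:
J(g, z) = g + 5*z (J(g, z) = 5*z + g = g + 5*z)
X(D) = 1/(-5 + D)
O(P) = -5*P²
(J(1, 5) + O(X(-3)))²*13 = ((1 + 5*5) - 5/(-5 - 3)²)²*13 = ((1 + 25) - 5*(1/(-8))²)²*13 = (26 - 5*(-⅛)²)²*13 = (26 - 5*1/64)²*13 = (26 - 5/64)²*13 = (1659/64)²*13 = (2752281/4096)*13 = 35779653/4096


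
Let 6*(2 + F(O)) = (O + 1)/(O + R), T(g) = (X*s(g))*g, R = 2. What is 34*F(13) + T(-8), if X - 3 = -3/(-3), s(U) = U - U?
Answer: -2822/45 ≈ -62.711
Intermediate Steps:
s(U) = 0
X = 4 (X = 3 - 3/(-3) = 3 - 3*(-⅓) = 3 + 1 = 4)
T(g) = 0 (T(g) = (4*0)*g = 0*g = 0)
F(O) = -2 + (1 + O)/(6*(2 + O)) (F(O) = -2 + ((O + 1)/(O + 2))/6 = -2 + ((1 + O)/(2 + O))/6 = -2 + (1 + O)/(6*(2 + O)))
34*F(13) + T(-8) = 34*((-23 - 11*13)/(6*(2 + 13))) + 0 = 34*((⅙)*(-23 - 143)/15) + 0 = 34*((⅙)*(1/15)*(-166)) + 0 = 34*(-83/45) + 0 = -2822/45 + 0 = -2822/45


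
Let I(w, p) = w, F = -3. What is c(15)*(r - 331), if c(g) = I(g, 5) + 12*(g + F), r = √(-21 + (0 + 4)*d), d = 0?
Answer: -52629 + 159*I*√21 ≈ -52629.0 + 728.63*I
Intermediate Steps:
r = I*√21 (r = √(-21 + (0 + 4)*0) = √(-21 + 4*0) = √(-21 + 0) = √(-21) = I*√21 ≈ 4.5826*I)
c(g) = -36 + 13*g (c(g) = g + 12*(g - 3) = g + 12*(-3 + g) = g + (-36 + 12*g) = -36 + 13*g)
c(15)*(r - 331) = (-36 + 13*15)*(I*√21 - 331) = (-36 + 195)*(-331 + I*√21) = 159*(-331 + I*√21) = -52629 + 159*I*√21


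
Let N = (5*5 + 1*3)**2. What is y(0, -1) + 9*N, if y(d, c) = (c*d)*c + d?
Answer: 7056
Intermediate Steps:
y(d, c) = d + d*c**2 (y(d, c) = d*c**2 + d = d + d*c**2)
N = 784 (N = (25 + 3)**2 = 28**2 = 784)
y(0, -1) + 9*N = 0*(1 + (-1)**2) + 9*784 = 0*(1 + 1) + 7056 = 0*2 + 7056 = 0 + 7056 = 7056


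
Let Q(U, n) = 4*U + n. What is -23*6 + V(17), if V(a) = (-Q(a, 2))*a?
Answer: -1328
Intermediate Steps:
Q(U, n) = n + 4*U
V(a) = a*(-2 - 4*a) (V(a) = (-(2 + 4*a))*a = (-2 - 4*a)*a = a*(-2 - 4*a))
-23*6 + V(17) = -23*6 - 2*17*(1 + 2*17) = -138 - 2*17*(1 + 34) = -138 - 2*17*35 = -138 - 1190 = -1328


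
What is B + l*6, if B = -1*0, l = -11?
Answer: -66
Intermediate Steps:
B = 0
B + l*6 = 0 - 11*6 = 0 - 66 = -66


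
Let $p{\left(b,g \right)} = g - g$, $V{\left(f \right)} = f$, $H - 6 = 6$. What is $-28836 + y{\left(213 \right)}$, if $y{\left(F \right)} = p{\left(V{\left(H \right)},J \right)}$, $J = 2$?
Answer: $-28836$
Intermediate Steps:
$H = 12$ ($H = 6 + 6 = 12$)
$p{\left(b,g \right)} = 0$
$y{\left(F \right)} = 0$
$-28836 + y{\left(213 \right)} = -28836 + 0 = -28836$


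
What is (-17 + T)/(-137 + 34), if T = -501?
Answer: 518/103 ≈ 5.0291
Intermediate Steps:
(-17 + T)/(-137 + 34) = (-17 - 501)/(-137 + 34) = -518/(-103) = -518*(-1/103) = 518/103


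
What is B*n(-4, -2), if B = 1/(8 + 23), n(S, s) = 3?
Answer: 3/31 ≈ 0.096774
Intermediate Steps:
B = 1/31 ≈ 0.032258
B*n(-4, -2) = (1/31)*3 = 3/31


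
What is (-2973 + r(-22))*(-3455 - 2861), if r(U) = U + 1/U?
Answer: 208083778/11 ≈ 1.8917e+7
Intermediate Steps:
(-2973 + r(-22))*(-3455 - 2861) = (-2973 + (-22 + 1/(-22)))*(-3455 - 2861) = (-2973 + (-22 - 1/22))*(-6316) = (-2973 - 485/22)*(-6316) = -65891/22*(-6316) = 208083778/11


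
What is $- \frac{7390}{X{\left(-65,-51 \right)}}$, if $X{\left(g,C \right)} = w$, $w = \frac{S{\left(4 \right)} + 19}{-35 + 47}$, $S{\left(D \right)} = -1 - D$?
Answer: $- \frac{44340}{7} \approx -6334.3$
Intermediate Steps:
$w = \frac{7}{6}$ ($w = \frac{\left(-1 - 4\right) + 19}{-35 + 47} = \frac{\left(-1 - 4\right) + 19}{12} = \left(-5 + 19\right) \frac{1}{12} = 14 \cdot \frac{1}{12} = \frac{7}{6} \approx 1.1667$)
$X{\left(g,C \right)} = \frac{7}{6}$
$- \frac{7390}{X{\left(-65,-51 \right)}} = - \frac{7390}{\frac{7}{6}} = \left(-7390\right) \frac{6}{7} = - \frac{44340}{7}$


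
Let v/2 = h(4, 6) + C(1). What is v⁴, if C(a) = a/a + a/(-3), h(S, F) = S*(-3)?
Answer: 21381376/81 ≈ 2.6397e+5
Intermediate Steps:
h(S, F) = -3*S
C(a) = 1 - a/3 (C(a) = 1 + a*(-⅓) = 1 - a/3)
v = -68/3 (v = 2*(-3*4 + (1 - ⅓*1)) = 2*(-12 + (1 - ⅓)) = 2*(-12 + ⅔) = 2*(-34/3) = -68/3 ≈ -22.667)
v⁴ = (-68/3)⁴ = 21381376/81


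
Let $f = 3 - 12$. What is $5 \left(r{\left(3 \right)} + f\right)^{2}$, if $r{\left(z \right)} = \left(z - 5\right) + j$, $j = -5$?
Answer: $1280$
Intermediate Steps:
$r{\left(z \right)} = -10 + z$ ($r{\left(z \right)} = \left(z - 5\right) - 5 = \left(-5 + z\right) - 5 = -10 + z$)
$f = -9$ ($f = 3 - 12 = -9$)
$5 \left(r{\left(3 \right)} + f\right)^{2} = 5 \left(\left(-10 + 3\right) - 9\right)^{2} = 5 \left(-7 - 9\right)^{2} = 5 \left(-16\right)^{2} = 5 \cdot 256 = 1280$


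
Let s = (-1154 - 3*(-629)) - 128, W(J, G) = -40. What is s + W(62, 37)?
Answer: 565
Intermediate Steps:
s = 605 (s = (-1154 + 1887) - 128 = 733 - 128 = 605)
s + W(62, 37) = 605 - 40 = 565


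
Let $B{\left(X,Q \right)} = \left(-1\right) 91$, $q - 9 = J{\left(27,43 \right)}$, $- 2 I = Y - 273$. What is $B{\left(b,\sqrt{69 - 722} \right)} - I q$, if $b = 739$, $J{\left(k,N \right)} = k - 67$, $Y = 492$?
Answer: $- \frac{6971}{2} \approx -3485.5$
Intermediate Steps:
$I = - \frac{219}{2}$ ($I = - \frac{492 - 273}{2} = \left(- \frac{1}{2}\right) 219 = - \frac{219}{2} \approx -109.5$)
$J{\left(k,N \right)} = -67 + k$
$q = -31$ ($q = 9 + \left(-67 + 27\right) = 9 - 40 = -31$)
$B{\left(X,Q \right)} = -91$
$B{\left(b,\sqrt{69 - 722} \right)} - I q = -91 - \left(- \frac{219}{2}\right) \left(-31\right) = -91 - \frac{6789}{2} = - \frac{6971}{2}$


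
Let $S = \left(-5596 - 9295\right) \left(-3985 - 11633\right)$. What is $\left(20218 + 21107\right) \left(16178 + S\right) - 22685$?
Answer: $9611526173515$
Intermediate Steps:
$S = 232567638$ ($S = \left(-14891\right) \left(-15618\right) = 232567638$)
$\left(20218 + 21107\right) \left(16178 + S\right) - 22685 = \left(20218 + 21107\right) \left(16178 + 232567638\right) - 22685 = 41325 \cdot 232583816 - 22685 = 9611526196200 - 22685 = 9611526173515$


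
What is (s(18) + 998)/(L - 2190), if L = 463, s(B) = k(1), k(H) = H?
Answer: -999/1727 ≈ -0.57846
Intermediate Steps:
s(B) = 1
(s(18) + 998)/(L - 2190) = (1 + 998)/(463 - 2190) = 999/(-1727) = 999*(-1/1727) = -999/1727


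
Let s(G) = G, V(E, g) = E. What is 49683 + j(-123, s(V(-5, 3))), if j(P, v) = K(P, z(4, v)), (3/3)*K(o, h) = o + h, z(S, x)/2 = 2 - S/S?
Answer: 49562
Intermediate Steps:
z(S, x) = 2 (z(S, x) = 2*(2 - S/S) = 2*(2 - 1*1) = 2*(2 - 1) = 2*1 = 2)
K(o, h) = h + o (K(o, h) = o + h = h + o)
j(P, v) = 2 + P
49683 + j(-123, s(V(-5, 3))) = 49683 + (2 - 123) = 49683 - 121 = 49562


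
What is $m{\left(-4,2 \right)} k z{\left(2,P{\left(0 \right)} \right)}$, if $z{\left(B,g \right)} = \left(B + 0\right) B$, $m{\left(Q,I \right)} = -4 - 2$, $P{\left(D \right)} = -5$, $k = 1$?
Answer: $-24$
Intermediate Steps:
$m{\left(Q,I \right)} = -6$
$z{\left(B,g \right)} = B^{2}$ ($z{\left(B,g \right)} = B B = B^{2}$)
$m{\left(-4,2 \right)} k z{\left(2,P{\left(0 \right)} \right)} = \left(-6\right) 1 \cdot 2^{2} = \left(-6\right) 4 = -24$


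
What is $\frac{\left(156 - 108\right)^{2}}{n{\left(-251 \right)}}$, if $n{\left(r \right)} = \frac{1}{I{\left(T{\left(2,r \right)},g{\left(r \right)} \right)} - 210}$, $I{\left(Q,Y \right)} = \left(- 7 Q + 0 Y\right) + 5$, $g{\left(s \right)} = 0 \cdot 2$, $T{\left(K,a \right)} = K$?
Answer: $-504576$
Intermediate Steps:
$g{\left(s \right)} = 0$
$I{\left(Q,Y \right)} = 5 - 7 Q$ ($I{\left(Q,Y \right)} = \left(- 7 Q + 0\right) + 5 = - 7 Q + 5 = 5 - 7 Q$)
$n{\left(r \right)} = - \frac{1}{219}$ ($n{\left(r \right)} = \frac{1}{\left(5 - 14\right) - 210} = \frac{1}{-9 - 210} = \frac{1}{-219} = - \frac{1}{219}$)
$\frac{\left(156 - 108\right)^{2}}{n{\left(-251 \right)}} = \frac{\left(156 - 108\right)^{2}}{- \frac{1}{219}} = 48^{2} \left(-219\right) = 2304 \left(-219\right) = -504576$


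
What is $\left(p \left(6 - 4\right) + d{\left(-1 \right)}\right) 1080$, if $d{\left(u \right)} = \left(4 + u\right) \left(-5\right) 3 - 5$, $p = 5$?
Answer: $-43200$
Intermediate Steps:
$d{\left(u \right)} = -65 - 15 u$ ($d{\left(u \right)} = \left(-20 - 5 u\right) 3 - 5 = \left(-60 - 15 u\right) - 5 = -65 - 15 u$)
$\left(p \left(6 - 4\right) + d{\left(-1 \right)}\right) 1080 = \left(5 \left(6 - 4\right) - 50\right) 1080 = \left(5 \left(6 - 4\right) + \left(-65 + 15\right)\right) 1080 = \left(5 \cdot 2 - 50\right) 1080 = \left(10 - 50\right) 1080 = \left(-40\right) 1080 = -43200$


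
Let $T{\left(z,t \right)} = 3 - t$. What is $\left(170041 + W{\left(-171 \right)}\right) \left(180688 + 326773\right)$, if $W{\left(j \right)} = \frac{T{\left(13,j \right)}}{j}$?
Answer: $\frac{4918453593619}{57} \approx 8.6289 \cdot 10^{10}$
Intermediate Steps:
$W{\left(j \right)} = \frac{3 - j}{j}$
$\left(170041 + W{\left(-171 \right)}\right) \left(180688 + 326773\right) = \left(170041 + \frac{3 - -171}{-171}\right) \left(180688 + 326773\right) = \left(170041 - \frac{3 + 171}{171}\right) 507461 = \left(170041 - \frac{58}{57}\right) 507461 = \frac{9692279}{57} \cdot 507461 = \frac{4918453593619}{57}$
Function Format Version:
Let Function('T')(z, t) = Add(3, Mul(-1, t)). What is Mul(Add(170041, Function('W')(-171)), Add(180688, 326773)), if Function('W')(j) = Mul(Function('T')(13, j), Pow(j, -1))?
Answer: Rational(4918453593619, 57) ≈ 8.6289e+10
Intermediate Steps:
Function('W')(j) = Mul(Pow(j, -1), Add(3, Mul(-1, j))) (Function('W')(j) = Mul(Add(3, Mul(-1, j)), Pow(j, -1)) = Mul(Pow(j, -1), Add(3, Mul(-1, j))))
Mul(Add(170041, Function('W')(-171)), Add(180688, 326773)) = Mul(Add(170041, Mul(Pow(-171, -1), Add(3, Mul(-1, -171)))), Add(180688, 326773)) = Mul(Add(170041, Mul(Rational(-1, 171), Add(3, 171))), 507461) = Mul(Add(170041, Mul(Rational(-1, 171), 174)), 507461) = Mul(Add(170041, Rational(-58, 57)), 507461) = Mul(Rational(9692279, 57), 507461) = Rational(4918453593619, 57)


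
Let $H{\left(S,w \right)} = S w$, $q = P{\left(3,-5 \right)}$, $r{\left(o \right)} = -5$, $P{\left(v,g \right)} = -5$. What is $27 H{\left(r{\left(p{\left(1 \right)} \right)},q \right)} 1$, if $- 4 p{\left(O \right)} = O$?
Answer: $675$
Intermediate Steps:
$p{\left(O \right)} = - \frac{O}{4}$
$q = -5$
$27 H{\left(r{\left(p{\left(1 \right)} \right)},q \right)} 1 = 27 \left(\left(-5\right) \left(-5\right)\right) 1 = 27 \cdot 25 \cdot 1 = 675 \cdot 1 = 675$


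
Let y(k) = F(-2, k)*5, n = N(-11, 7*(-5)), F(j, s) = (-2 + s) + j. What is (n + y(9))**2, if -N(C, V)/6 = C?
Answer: 8281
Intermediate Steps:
N(C, V) = -6*C
F(j, s) = -2 + j + s
n = 66 (n = -6*(-11) = 66)
y(k) = -20 + 5*k (y(k) = (-2 - 2 + k)*5 = (-4 + k)*5 = -20 + 5*k)
(n + y(9))**2 = (66 + (-20 + 5*9))**2 = (66 + (-20 + 45))**2 = (66 + 25)**2 = 91**2 = 8281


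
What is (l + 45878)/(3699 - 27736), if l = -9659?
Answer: -36219/24037 ≈ -1.5068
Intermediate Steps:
(l + 45878)/(3699 - 27736) = (-9659 + 45878)/(3699 - 27736) = 36219/(-24037) = 36219*(-1/24037) = -36219/24037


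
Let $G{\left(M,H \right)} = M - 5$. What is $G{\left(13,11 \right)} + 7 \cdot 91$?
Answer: $645$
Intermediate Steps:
$G{\left(M,H \right)} = -5 + M$
$G{\left(13,11 \right)} + 7 \cdot 91 = \left(-5 + 13\right) + 7 \cdot 91 = 8 + 637 = 645$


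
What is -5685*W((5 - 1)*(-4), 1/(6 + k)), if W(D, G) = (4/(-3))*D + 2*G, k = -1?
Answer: -123554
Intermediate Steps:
W(D, G) = 2*G - 4*D/3 (W(D, G) = (4*(-1/3))*D + 2*G = -4*D/3 + 2*G = 2*G - 4*D/3)
-5685*W((5 - 1)*(-4), 1/(6 + k)) = -5685*(2/(6 - 1) - 4*(5 - 1)*(-4)/3) = -5685*(2/5 - 16*(-4)/3) = -5685*(2*(1/5) - 4/3*(-16)) = -5685*(2/5 + 64/3) = -5685*326/15 = -123554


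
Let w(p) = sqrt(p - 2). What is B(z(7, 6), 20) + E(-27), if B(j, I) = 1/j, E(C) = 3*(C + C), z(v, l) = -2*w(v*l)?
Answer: -162 - sqrt(10)/40 ≈ -162.08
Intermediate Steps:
w(p) = sqrt(-2 + p)
z(v, l) = -2*sqrt(-2 + l*v) (z(v, l) = -2*sqrt(-2 + v*l) = -2*sqrt(-2 + l*v))
E(C) = 6*C (E(C) = 3*(2*C) = 6*C)
B(z(7, 6), 20) + E(-27) = 1/(-2*sqrt(-2 + 6*7)) + 6*(-27) = 1/(-2*sqrt(-2 + 42)) - 162 = 1/(-4*sqrt(10)) - 162 = -sqrt(10)/40 - 162 = -162 - sqrt(10)/40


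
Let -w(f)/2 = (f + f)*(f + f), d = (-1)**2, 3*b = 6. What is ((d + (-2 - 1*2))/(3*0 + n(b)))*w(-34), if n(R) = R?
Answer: 13872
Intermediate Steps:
b = 2 (b = (1/3)*6 = 2)
d = 1
w(f) = -8*f**2 (w(f) = -2*(f + f)*(f + f) = -2*2*f*2*f = -8*f**2)
((d + (-2 - 1*2))/(3*0 + n(b)))*w(-34) = ((1 + (-2 - 1*2))/(3*0 + 2))*(-8*(-34)**2) = ((1 + (-2 - 2))/(0 + 2))*(-8*1156) = ((1 - 4)/2)*(-9248) = -3*1/2*(-9248) = -3/2*(-9248) = 13872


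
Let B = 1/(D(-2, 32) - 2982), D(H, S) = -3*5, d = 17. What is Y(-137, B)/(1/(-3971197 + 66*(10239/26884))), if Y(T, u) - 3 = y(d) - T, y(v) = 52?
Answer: -465866113632/611 ≈ -7.6247e+8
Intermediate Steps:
D(H, S) = -15
B = -1/2997 (B = 1/(-15 - 2982) = 1/(-2997) = -1/2997 ≈ -0.00033367)
Y(T, u) = 55 - T (Y(T, u) = 3 + (52 - T) = 55 - T)
Y(-137, B)/(1/(-3971197 + 66*(10239/26884))) = (55 - 1*(-137))/(1/(-3971197 + 66*(10239/26884))) = (55 + 137)/(1/(-3971197 + 66*(10239*(1/26884)))) = 192/(1/(-3971197 + 66*(10239/26884))) = 192/(1/(-3971197 + 30717/1222)) = 192/(1/(-4852772017/1222)) = 192/(-1222/4852772017) = 192*(-4852772017/1222) = -465866113632/611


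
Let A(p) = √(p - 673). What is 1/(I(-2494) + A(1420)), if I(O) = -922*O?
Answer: 2299468/5287553082277 - 3*√83/5287553082277 ≈ 4.3488e-7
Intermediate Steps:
A(p) = √(-673 + p)
1/(I(-2494) + A(1420)) = 1/(-922*(-2494) + √(-673 + 1420)) = 1/(2299468 + √747) = 1/(2299468 + 3*√83)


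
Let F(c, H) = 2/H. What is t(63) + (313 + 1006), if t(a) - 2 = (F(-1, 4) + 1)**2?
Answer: 5293/4 ≈ 1323.3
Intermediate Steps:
t(a) = 17/4 (t(a) = 2 + (2/4 + 1)**2 = 2 + (2*(1/4) + 1)**2 = 2 + (1/2 + 1)**2 = 2 + (3/2)**2 = 2 + 9/4 = 17/4)
t(63) + (313 + 1006) = 17/4 + (313 + 1006) = 17/4 + 1319 = 5293/4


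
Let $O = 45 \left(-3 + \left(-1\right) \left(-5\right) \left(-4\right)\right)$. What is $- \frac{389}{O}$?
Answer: $\frac{389}{1035} \approx 0.37585$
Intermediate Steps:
$O = -1035$ ($O = 45 \left(-3 + 5 \left(-4\right)\right) = 45 \left(-3 - 20\right) = 45 \left(-23\right) = -1035$)
$- \frac{389}{O} = - \frac{389}{-1035} = \left(-389\right) \left(- \frac{1}{1035}\right) = \frac{389}{1035}$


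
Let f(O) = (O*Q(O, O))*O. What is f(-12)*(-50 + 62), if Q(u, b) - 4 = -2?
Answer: 3456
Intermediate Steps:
Q(u, b) = 2 (Q(u, b) = 4 - 2 = 2)
f(O) = 2*O² (f(O) = (O*2)*O = (2*O)*O = 2*O²)
f(-12)*(-50 + 62) = (2*(-12)²)*(-50 + 62) = (2*144)*12 = 288*12 = 3456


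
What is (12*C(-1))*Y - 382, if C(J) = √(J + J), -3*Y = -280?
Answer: -382 + 1120*I*√2 ≈ -382.0 + 1583.9*I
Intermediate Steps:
Y = 280/3 (Y = -⅓*(-280) = 280/3 ≈ 93.333)
C(J) = √2*√J (C(J) = √(2*J) = √2*√J)
(12*C(-1))*Y - 382 = (12*(√2*√(-1)))*(280/3) - 382 = (12*(√2*I))*(280/3) - 382 = (12*(I*√2))*(280/3) - 382 = (12*I*√2)*(280/3) - 382 = 1120*I*√2 - 382 = -382 + 1120*I*√2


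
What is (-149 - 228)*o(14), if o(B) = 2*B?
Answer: -10556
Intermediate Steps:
(-149 - 228)*o(14) = (-149 - 228)*(2*14) = -377*28 = -10556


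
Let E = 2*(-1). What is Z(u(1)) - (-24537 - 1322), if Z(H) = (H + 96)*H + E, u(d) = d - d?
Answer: 25857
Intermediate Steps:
E = -2
u(d) = 0
Z(H) = -2 + H*(96 + H) (Z(H) = (H + 96)*H - 2 = (96 + H)*H - 2 = H*(96 + H) - 2 = -2 + H*(96 + H))
Z(u(1)) - (-24537 - 1322) = (-2 + 0² + 96*0) - (-24537 - 1322) = (-2 + 0 + 0) - 1*(-25859) = -2 + 25859 = 25857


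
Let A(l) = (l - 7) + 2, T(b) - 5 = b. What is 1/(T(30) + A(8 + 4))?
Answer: 1/42 ≈ 0.023810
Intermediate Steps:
T(b) = 5 + b
A(l) = -5 + l (A(l) = (-7 + l) + 2 = -5 + l)
1/(T(30) + A(8 + 4)) = 1/((5 + 30) + (-5 + (8 + 4))) = 1/(35 + (-5 + 12)) = 1/(35 + 7) = 1/42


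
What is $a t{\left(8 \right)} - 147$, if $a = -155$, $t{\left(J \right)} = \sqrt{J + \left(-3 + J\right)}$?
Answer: $-147 - 155 \sqrt{13} \approx -705.86$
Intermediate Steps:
$t{\left(J \right)} = \sqrt{-3 + 2 J}$
$a t{\left(8 \right)} - 147 = - 155 \sqrt{-3 + 2 \cdot 8} - 147 = - 155 \sqrt{-3 + 16} - 147 = - 155 \sqrt{13} - 147 = -147 - 155 \sqrt{13}$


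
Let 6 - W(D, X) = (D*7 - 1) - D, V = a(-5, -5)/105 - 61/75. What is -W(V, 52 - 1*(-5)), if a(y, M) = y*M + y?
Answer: -1879/175 ≈ -10.737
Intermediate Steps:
a(y, M) = y + M*y (a(y, M) = M*y + y = y + M*y)
V = -109/175 (V = -5*(1 - 5)/105 - 61/75 = -5*(-4)*(1/105) - 61*1/75 = 20*(1/105) - 61/75 = 4/21 - 61/75 = -109/175 ≈ -0.62286)
W(D, X) = 7 - 6*D (W(D, X) = 6 - ((D*7 - 1) - D) = 6 - ((7*D - 1) - D) = 6 - ((-1 + 7*D) - D) = 6 - (-1 + 6*D) = 6 + (1 - 6*D) = 7 - 6*D)
-W(V, 52 - 1*(-5)) = -(7 - 6*(-109/175)) = -(7 + 654/175) = -1*1879/175 = -1879/175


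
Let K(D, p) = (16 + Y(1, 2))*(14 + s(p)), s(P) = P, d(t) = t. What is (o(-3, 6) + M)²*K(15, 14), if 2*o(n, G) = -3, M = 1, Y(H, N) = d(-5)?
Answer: 77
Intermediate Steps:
Y(H, N) = -5
K(D, p) = 154 + 11*p (K(D, p) = (16 - 5)*(14 + p) = 11*(14 + p) = 154 + 11*p)
o(n, G) = -3/2 (o(n, G) = (½)*(-3) = -3/2)
(o(-3, 6) + M)²*K(15, 14) = (-3/2 + 1)²*(154 + 11*14) = (-½)²*(154 + 154) = (¼)*308 = 77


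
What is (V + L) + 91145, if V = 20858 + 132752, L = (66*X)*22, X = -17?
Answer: 220071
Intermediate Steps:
L = -24684 (L = (66*(-17))*22 = -1122*22 = -24684)
V = 153610
(V + L) + 91145 = (153610 - 24684) + 91145 = 128926 + 91145 = 220071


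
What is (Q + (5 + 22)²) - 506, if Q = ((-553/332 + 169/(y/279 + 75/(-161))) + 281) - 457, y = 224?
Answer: 2748172341/5026148 ≈ 546.78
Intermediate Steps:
Q = 1627341337/5026148 (Q = ((-553/332 + 169/(224/279 + 75/(-161))) + 281) - 457 = ((-553*1/332 + 169/(224*(1/279) + 75*(-1/161))) + 281) - 457 = ((-553/332 + 169/(224/279 - 75/161)) + 281) - 457 = ((-553/332 + 169/(15139/44919)) + 281) - 457 = ((-553/332 + 169*(44919/15139)) + 281) - 457 = ((-553/332 + 7591311/15139) + 281) - 457 = (2511943385/5026148 + 281) - 457 = 3924290973/5026148 - 457 = 1627341337/5026148 ≈ 323.77)
(Q + (5 + 22)²) - 506 = (1627341337/5026148 + (5 + 22)²) - 506 = (1627341337/5026148 + 27²) - 506 = (1627341337/5026148 + 729) - 506 = 5291403229/5026148 - 506 = 2748172341/5026148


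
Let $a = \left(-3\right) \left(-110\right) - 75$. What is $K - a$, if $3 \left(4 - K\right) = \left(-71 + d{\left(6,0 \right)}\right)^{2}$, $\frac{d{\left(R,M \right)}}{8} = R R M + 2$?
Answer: $- \frac{3778}{3} \approx -1259.3$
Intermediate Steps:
$d{\left(R,M \right)} = 16 + 8 M R^{2}$ ($d{\left(R,M \right)} = 8 \left(R R M + 2\right) = 8 \left(R^{2} M + 2\right) = 8 \left(M R^{2} + 2\right) = 8 \left(2 + M R^{2}\right) = 16 + 8 M R^{2}$)
$K = - \frac{3013}{3}$ ($K = 4 - \frac{\left(-71 + \left(16 + 8 \cdot 0 \cdot 6^{2}\right)\right)^{2}}{3} = 4 - \frac{\left(-71 + \left(16 + 8 \cdot 0 \cdot 36\right)\right)^{2}}{3} = 4 - \frac{\left(-71 + \left(16 + 0\right)\right)^{2}}{3} = 4 - \frac{\left(-71 + 16\right)^{2}}{3} = 4 - \frac{\left(-55\right)^{2}}{3} = 4 - \frac{3025}{3} = - \frac{3013}{3} \approx -1004.3$)
$a = 255$ ($a = 330 - 75 = 255$)
$K - a = - \frac{3013}{3} - 255 = - \frac{3778}{3}$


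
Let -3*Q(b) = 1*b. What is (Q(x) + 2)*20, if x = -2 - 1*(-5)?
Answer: 20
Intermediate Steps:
x = 3 (x = -2 + 5 = 3)
Q(b) = -b/3
(Q(x) + 2)*20 = (-⅓*3 + 2)*20 = (-1 + 2)*20 = 1*20 = 20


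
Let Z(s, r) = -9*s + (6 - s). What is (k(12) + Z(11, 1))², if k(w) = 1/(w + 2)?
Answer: 2117025/196 ≈ 10801.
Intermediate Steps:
Z(s, r) = 6 - 10*s
k(w) = 1/(2 + w)
(k(12) + Z(11, 1))² = (1/(2 + 12) + (6 - 10*11))² = (1/14 + (6 - 110))² = (1/14 - 104)² = (-1455/14)² = 2117025/196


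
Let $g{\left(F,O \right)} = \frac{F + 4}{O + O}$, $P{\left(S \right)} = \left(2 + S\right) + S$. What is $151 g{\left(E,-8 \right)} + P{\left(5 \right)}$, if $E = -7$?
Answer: $\frac{645}{16} \approx 40.313$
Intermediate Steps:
$P{\left(S \right)} = 2 + 2 S$
$g{\left(F,O \right)} = \frac{4 + F}{2 O}$
$151 g{\left(E,-8 \right)} + P{\left(5 \right)} = 151 \frac{4 - 7}{2 \left(-8\right)} + \left(2 + 2 \cdot 5\right) = 151 \cdot \frac{1}{2} \left(- \frac{1}{8}\right) \left(-3\right) + \left(2 + 10\right) = 151 \cdot \frac{3}{16} + 12 = \frac{453}{16} + 12 = \frac{645}{16}$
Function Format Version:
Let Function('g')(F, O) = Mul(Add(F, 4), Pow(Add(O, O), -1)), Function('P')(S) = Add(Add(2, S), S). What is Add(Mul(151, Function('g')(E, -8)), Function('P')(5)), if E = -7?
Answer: Rational(645, 16) ≈ 40.313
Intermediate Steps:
Function('P')(S) = Add(2, Mul(2, S))
Function('g')(F, O) = Mul(Rational(1, 2), Pow(O, -1), Add(4, F)) (Function('g')(F, O) = Mul(Add(4, F), Pow(Mul(2, O), -1)) = Mul(Add(4, F), Mul(Rational(1, 2), Pow(O, -1))) = Mul(Rational(1, 2), Pow(O, -1), Add(4, F)))
Add(Mul(151, Function('g')(E, -8)), Function('P')(5)) = Add(Mul(151, Mul(Rational(1, 2), Pow(-8, -1), Add(4, -7))), Add(2, Mul(2, 5))) = Add(Mul(151, Mul(Rational(1, 2), Rational(-1, 8), -3)), Add(2, 10)) = Add(Mul(151, Rational(3, 16)), 12) = Add(Rational(453, 16), 12) = Rational(645, 16)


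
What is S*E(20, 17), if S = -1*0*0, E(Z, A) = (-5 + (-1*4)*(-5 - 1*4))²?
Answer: 0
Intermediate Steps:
E(Z, A) = 961 (E(Z, A) = (-5 - 4*(-5 - 4))² = (-5 - 4*(-9))² = (-5 + 36)² = 31² = 961)
S = 0 (S = 0*0 = 0)
S*E(20, 17) = 0*961 = 0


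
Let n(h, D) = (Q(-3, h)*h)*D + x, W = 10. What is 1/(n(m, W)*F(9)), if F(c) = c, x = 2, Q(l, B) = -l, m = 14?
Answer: 1/3798 ≈ 0.00026330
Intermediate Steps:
n(h, D) = 2 + 3*D*h (n(h, D) = ((-1*(-3))*h)*D + 2 = (3*h)*D + 2 = 3*D*h + 2 = 2 + 3*D*h)
1/(n(m, W)*F(9)) = 1/((2 + 3*10*14)*9) = 1/((2 + 420)*9) = 1/(422*9) = 1/3798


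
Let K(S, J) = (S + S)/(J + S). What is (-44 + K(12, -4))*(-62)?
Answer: 2542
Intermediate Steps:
K(S, J) = 2*S/(J + S) (K(S, J) = (2*S)/(J + S) = 2*S/(J + S))
(-44 + K(12, -4))*(-62) = (-44 + 2*12/(-4 + 12))*(-62) = (-44 + 2*12/8)*(-62) = (-44 + 2*12*(⅛))*(-62) = (-44 + 3)*(-62) = -41*(-62) = 2542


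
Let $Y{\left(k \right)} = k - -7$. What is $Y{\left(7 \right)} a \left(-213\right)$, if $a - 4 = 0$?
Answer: $-11928$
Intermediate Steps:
$a = 4$ ($a = 4 + 0 = 4$)
$Y{\left(k \right)} = 7 + k$ ($Y{\left(k \right)} = k + 7 = 7 + k$)
$Y{\left(7 \right)} a \left(-213\right) = \left(7 + 7\right) 4 \left(-213\right) = 14 \cdot 4 \left(-213\right) = 56 \left(-213\right) = -11928$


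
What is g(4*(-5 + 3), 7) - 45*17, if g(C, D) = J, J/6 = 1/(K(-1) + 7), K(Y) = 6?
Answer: -9939/13 ≈ -764.54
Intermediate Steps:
J = 6/13 (J = 6/(6 + 7) = 6/13 ≈ 0.46154)
g(C, D) = 6/13
g(4*(-5 + 3), 7) - 45*17 = 6/13 - 45*17 = 6/13 - 765 = -9939/13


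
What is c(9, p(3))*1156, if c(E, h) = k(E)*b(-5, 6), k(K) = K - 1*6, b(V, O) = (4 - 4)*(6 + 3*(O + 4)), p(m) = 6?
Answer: 0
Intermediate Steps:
b(V, O) = 0 (b(V, O) = 0*(6 + 3*(4 + O)) = 0*(6 + (12 + 3*O)) = 0*(18 + 3*O) = 0)
k(K) = -6 + K (k(K) = K - 6 = -6 + K)
c(E, h) = 0 (c(E, h) = (-6 + E)*0 = 0)
c(9, p(3))*1156 = 0*1156 = 0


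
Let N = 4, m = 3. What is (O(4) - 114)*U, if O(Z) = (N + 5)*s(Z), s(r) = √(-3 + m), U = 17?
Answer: -1938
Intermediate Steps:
s(r) = 0 (s(r) = √(-3 + 3) = √0 = 0)
O(Z) = 0 (O(Z) = (4 + 5)*0 = 9*0 = 0)
(O(4) - 114)*U = (0 - 114)*17 = -114*17 = -1938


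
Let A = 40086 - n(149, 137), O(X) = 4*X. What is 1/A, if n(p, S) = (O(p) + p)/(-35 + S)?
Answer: 102/4088027 ≈ 2.4951e-5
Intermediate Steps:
n(p, S) = 5*p/(-35 + S) (n(p, S) = (4*p + p)/(-35 + S) = (5*p)/(-35 + S) = 5*p/(-35 + S))
A = 4088027/102 (A = 40086 - 5*149/(-35 + 137) = 40086 - 5*149/102 = 40086 - 1*745/102 = 40086 - 745/102 = 4088027/102 ≈ 40079.)
1/A = 1/(4088027/102) = 102/4088027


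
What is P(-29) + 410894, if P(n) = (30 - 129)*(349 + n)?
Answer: 379214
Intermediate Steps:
P(n) = -34551 - 99*n (P(n) = -99*(349 + n) = -34551 - 99*n)
P(-29) + 410894 = (-34551 - 99*(-29)) + 410894 = (-34551 + 2871) + 410894 = -31680 + 410894 = 379214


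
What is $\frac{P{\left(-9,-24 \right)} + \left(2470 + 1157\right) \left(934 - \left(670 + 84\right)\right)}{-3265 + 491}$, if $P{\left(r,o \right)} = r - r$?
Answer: $- \frac{326430}{1387} \approx -235.35$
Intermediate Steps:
$P{\left(r,o \right)} = 0$
$\frac{P{\left(-9,-24 \right)} + \left(2470 + 1157\right) \left(934 - \left(670 + 84\right)\right)}{-3265 + 491} = \frac{0 + \left(2470 + 1157\right) \left(934 - \left(670 + 84\right)\right)}{-3265 + 491} = \frac{0 + 3627 \left(934 - 754\right)}{-2774} = \left(0 + 3627 \left(934 - 754\right)\right) \left(- \frac{1}{2774}\right) = \left(0 + 3627 \cdot 180\right) \left(- \frac{1}{2774}\right) = \left(0 + 652860\right) \left(- \frac{1}{2774}\right) = 652860 \left(- \frac{1}{2774}\right) = - \frac{326430}{1387}$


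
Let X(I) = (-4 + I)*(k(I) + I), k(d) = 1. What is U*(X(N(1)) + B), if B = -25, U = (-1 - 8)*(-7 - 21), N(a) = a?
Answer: -7812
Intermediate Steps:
U = 252 (U = -9*(-28) = 252)
X(I) = (1 + I)*(-4 + I) (X(I) = (-4 + I)*(1 + I) = (1 + I)*(-4 + I))
U*(X(N(1)) + B) = 252*((-4 + 1² - 3*1) - 25) = 252*((-4 + 1 - 3) - 25) = 252*(-6 - 25) = 252*(-31) = -7812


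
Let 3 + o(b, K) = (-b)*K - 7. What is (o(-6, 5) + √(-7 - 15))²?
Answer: (20 + I*√22)² ≈ 378.0 + 187.62*I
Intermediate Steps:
o(b, K) = -10 - K*b (o(b, K) = -3 + ((-b)*K - 7) = -3 + (-K*b - 7) = -3 + (-7 - K*b) = -10 - K*b)
(o(-6, 5) + √(-7 - 15))² = ((-10 - 1*5*(-6)) + √(-7 - 15))² = ((-10 + 30) + √(-22))² = (20 + I*√22)²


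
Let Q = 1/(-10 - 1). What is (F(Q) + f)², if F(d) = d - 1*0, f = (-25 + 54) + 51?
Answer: 772641/121 ≈ 6385.5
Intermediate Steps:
Q = -1/11 (Q = 1/(-11) = -1/11 ≈ -0.090909)
f = 80 (f = 29 + 51 = 80)
F(d) = d (F(d) = d + 0 = d)
(F(Q) + f)² = (-1/11 + 80)² = (879/11)² = 772641/121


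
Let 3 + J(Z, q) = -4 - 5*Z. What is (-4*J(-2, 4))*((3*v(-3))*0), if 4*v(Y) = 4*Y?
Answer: 0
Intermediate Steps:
v(Y) = Y (v(Y) = (4*Y)/4 = Y)
J(Z, q) = -7 - 5*Z (J(Z, q) = -3 + (-4 - 5*Z) = -7 - 5*Z)
(-4*J(-2, 4))*((3*v(-3))*0) = (-4*(-7 - 5*(-2)))*((3*(-3))*0) = (-4*(-7 + 10))*(-9*0) = -4*3*0 = -12*0 = 0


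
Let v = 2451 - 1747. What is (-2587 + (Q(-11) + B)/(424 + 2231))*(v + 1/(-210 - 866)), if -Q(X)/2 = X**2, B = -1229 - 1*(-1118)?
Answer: -289064743973/158710 ≈ -1.8213e+6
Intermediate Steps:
v = 704
B = -111 (B = -1229 + 1118 = -111)
Q(X) = -2*X**2
(-2587 + (Q(-11) + B)/(424 + 2231))*(v + 1/(-210 - 866)) = (-2587 + (-2*(-11)**2 - 111)/(424 + 2231))*(704 + 1/(-210 - 866)) = (-2587 + (-2*121 - 111)/2655)*(704 + 1/(-1076)) = (-2587 + (-242 - 111)*(1/2655))*(704 - 1/1076) = (-2587 - 353*1/2655)*(757503/1076) = (-2587 - 353/2655)*(757503/1076) = -6868838/2655*757503/1076 = -289064743973/158710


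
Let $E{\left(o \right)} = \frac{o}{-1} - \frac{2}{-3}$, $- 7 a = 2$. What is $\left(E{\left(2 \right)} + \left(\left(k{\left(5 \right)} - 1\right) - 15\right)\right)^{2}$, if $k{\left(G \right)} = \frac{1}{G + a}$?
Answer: $\frac{319225}{1089} \approx 293.14$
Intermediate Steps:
$a = - \frac{2}{7}$ ($a = \left(- \frac{1}{7}\right) 2 = - \frac{2}{7} \approx -0.28571$)
$E{\left(o \right)} = \frac{2}{3} - o$ ($E{\left(o \right)} = o \left(-1\right) - - \frac{2}{3} = - o + \frac{2}{3} = \frac{2}{3} - o$)
$k{\left(G \right)} = \frac{1}{- \frac{2}{7} + G}$ ($k{\left(G \right)} = \frac{1}{G - \frac{2}{7}} = \frac{1}{- \frac{2}{7} + G}$)
$\left(E{\left(2 \right)} + \left(\left(k{\left(5 \right)} - 1\right) - 15\right)\right)^{2} = \left(\left(\frac{2}{3} - 2\right) - \left(16 - \frac{7}{-2 + 7 \cdot 5}\right)\right)^{2} = \left(\left(\frac{2}{3} - 2\right) - \left(16 - \frac{7}{-2 + 35}\right)\right)^{2} = \left(- \frac{4}{3} - \left(16 - \frac{7}{33}\right)\right)^{2} = \left(- \frac{4}{3} + \left(\left(7 \cdot \frac{1}{33} - 1\right) - 15\right)\right)^{2} = \left(- \frac{4}{3} + \left(\left(\frac{7}{33} - 1\right) - 15\right)\right)^{2} = \left(- \frac{4}{3} - \frac{521}{33}\right)^{2} = \left(- \frac{565}{33}\right)^{2} = \frac{319225}{1089}$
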